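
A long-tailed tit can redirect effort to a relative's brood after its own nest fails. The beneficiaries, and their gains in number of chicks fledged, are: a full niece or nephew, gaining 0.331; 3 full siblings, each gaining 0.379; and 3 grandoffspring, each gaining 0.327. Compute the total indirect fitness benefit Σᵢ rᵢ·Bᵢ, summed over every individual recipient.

0.8965

r to a full niece or nephew = 1/4 (full aunt/uncle↔niece/nephew: two paths of length 3 through the shared grandparent pair: r = 2·(1/2)^3 = 1/4).
r to a full sibling = 0.5 (full sibs share both parents — two paths of length 2: r = 2·(1/2)^2 = 1/2).
r to a grandoffspring = 1/4 (two parent–offspring links: r = (1/2)^2 = 1/4).
Summing one r·B term per recipient: 1·0.25·0.331 + 3·0.5·0.379 + 3·0.25·0.327 = 0.8965.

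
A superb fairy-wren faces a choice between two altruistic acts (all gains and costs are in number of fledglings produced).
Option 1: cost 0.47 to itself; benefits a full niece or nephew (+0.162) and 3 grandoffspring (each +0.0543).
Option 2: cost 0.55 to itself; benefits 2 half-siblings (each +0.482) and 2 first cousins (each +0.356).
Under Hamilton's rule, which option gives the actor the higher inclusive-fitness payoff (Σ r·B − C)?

Option 1: r to a full niece or nephew = 0.25.
Option 1: r to a grandoffspring = 0.25.
Option 1: Σ r·B − C = (1·0.25·0.162 + 3·0.25·0.0543) − 0.47 = -0.388775.
Option 2: r to a half-sibling = 0.25.
Option 2: r to a first cousin = 0.125.
Option 2: Σ r·B − C = (2·0.25·0.482 + 2·0.125·0.356) − 0.55 = -0.22.
Option 2 has the higher net inclusive-fitness payoff.

Option 2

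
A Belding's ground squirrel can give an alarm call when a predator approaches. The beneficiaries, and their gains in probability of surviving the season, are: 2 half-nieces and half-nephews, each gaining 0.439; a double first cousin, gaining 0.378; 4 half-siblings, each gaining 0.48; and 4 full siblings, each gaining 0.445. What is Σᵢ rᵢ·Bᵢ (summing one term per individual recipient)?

1.57425

r to a half-niece or half-nephew = 1/8 (half-aunt/uncle↔niece/nephew: one path of length 3: r = (1/2)^3 = 1/8).
r to a double first cousin = 0.25 (double first cousins share both grandparent pairs — four paths of length 4: r = 4·(1/2)^4 = 1/4).
r to a half-sibling = 1/4 (half-sibs share one parent — one path of length 2: r = (1/2)^2 = 1/4).
r to a full sibling = 1/2 (full sibs share both parents — two paths of length 2: r = 2·(1/2)^2 = 1/2).
Summing one r·B term per recipient: 2·0.125·0.439 + 1·0.25·0.378 + 4·0.25·0.48 + 4·0.5·0.445 = 1.57425.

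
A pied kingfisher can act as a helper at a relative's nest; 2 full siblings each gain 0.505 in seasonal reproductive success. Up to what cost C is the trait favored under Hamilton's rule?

0.505

r to a full sibling = 0.5 (full sibs share both parents — two paths of length 2: r = 2·(1/2)^2 = 1/2).
Hamilton's rule: n·r·B > C, so the trait is favored while C < n·r·B = 2·0.5·0.505 = 0.505.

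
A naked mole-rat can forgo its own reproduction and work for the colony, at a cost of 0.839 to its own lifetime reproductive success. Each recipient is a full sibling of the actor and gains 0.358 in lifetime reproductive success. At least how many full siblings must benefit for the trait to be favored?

5

r to a full sibling = 0.5 (full sibs share both parents — two paths of length 2: r = 2·(1/2)^2 = 1/2).
Hamilton's rule: n·r·B > C  ⇒  n > C/(r·B) = 0.839/(0.5·0.358) = 4.687.
The smallest integer exceeding 4.687 is 5.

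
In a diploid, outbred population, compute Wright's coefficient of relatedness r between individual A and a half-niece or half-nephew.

Each parent–offspring link contributes a factor of 1/2, and independent paths through distinct common ancestors add.
Half-aunt/uncle↔niece/nephew: one path of length 3: r = (1/2)^3 = 1/8.

0.125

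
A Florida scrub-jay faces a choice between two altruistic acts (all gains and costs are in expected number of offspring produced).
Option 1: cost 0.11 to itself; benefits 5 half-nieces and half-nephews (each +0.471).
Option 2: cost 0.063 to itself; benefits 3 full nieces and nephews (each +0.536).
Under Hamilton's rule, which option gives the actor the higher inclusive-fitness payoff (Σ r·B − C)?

Option 1: r to a half-niece or half-nephew = 0.125.
Option 1: Σ r·B − C = (5·0.125·0.471) − 0.11 = 0.184375.
Option 2: r to a full niece or nephew = 0.25.
Option 2: Σ r·B − C = (3·0.25·0.536) − 0.063 = 0.339.
Option 2 has the higher net inclusive-fitness payoff.

Option 2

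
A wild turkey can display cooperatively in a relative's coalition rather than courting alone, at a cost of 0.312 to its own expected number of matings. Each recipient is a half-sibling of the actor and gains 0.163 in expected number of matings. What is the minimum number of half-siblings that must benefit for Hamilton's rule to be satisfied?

r to a half-sibling = 1/4 (half-sibs share one parent — one path of length 2: r = (1/2)^2 = 1/4).
Hamilton's rule: n·r·B > C  ⇒  n > C/(r·B) = 0.312/(0.25·0.163) = 7.656.
The smallest integer exceeding 7.656 is 8.

8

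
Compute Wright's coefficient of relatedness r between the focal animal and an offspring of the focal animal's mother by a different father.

Each parent–offspring link contributes a factor of 1/2, and independent paths through distinct common ancestors add.
Half-sibs share one parent — one path of length 2: r = (1/2)^2 = 1/4.

0.25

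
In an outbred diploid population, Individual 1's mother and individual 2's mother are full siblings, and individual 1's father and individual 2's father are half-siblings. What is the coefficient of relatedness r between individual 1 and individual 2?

Independent pedigree routes through distinct common ancestors add.
Individual 1 and individual 2 are related in two ways: first cousins through their mothers (r = 1/8) and half first cousins through their fathers (r = 1/16).
r = 1/8 + 1/16 = 3/16 = 0.1875.

0.1875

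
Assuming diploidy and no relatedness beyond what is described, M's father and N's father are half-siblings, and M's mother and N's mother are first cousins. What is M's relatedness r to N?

With two independent routes of shared ancestry, r is the sum of the two contributions.
M and N are related in two ways: half first cousins through their fathers (r = 1/16) and second cousins through their mothers (r = 1/32).
r = 1/16 + 1/32 = 3/32 = 0.09375.

0.09375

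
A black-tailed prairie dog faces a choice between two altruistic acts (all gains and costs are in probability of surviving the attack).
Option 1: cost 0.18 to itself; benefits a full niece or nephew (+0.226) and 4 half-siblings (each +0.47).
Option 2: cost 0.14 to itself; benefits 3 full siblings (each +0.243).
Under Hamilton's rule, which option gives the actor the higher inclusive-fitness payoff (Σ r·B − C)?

Option 1

Option 1: r to a full niece or nephew = 0.25.
Option 1: r to a half-sibling = 0.25.
Option 1: Σ r·B − C = (1·0.25·0.226 + 4·0.25·0.47) − 0.18 = 0.3465.
Option 2: r to a full sibling = 0.5.
Option 2: Σ r·B − C = (3·0.5·0.243) − 0.14 = 0.2245.
Option 1 has the higher net inclusive-fitness payoff.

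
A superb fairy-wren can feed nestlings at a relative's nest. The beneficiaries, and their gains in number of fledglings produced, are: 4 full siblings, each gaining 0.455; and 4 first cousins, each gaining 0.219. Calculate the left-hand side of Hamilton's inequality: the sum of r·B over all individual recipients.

1.0195

r to a full sibling = 1/2 (full sibs share both parents — two paths of length 2: r = 2·(1/2)^2 = 1/2).
r to a first cousin = 1/8 (first cousins share one grandparent pair — two paths of length 4: r = 2·(1/2)^4 = 1/8).
Summing one r·B term per recipient: 4·0.5·0.455 + 4·0.125·0.219 = 1.0195.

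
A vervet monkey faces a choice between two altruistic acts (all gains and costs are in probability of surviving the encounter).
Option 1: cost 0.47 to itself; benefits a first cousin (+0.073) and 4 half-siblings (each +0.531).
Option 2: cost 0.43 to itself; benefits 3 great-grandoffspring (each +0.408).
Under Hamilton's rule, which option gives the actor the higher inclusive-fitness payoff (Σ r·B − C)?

Option 1: r to a first cousin = 0.125.
Option 1: r to a half-sibling = 0.25.
Option 1: Σ r·B − C = (1·0.125·0.073 + 4·0.25·0.531) − 0.47 = 0.070125.
Option 2: r to a great-grandoffspring = 0.125.
Option 2: Σ r·B − C = (3·0.125·0.408) − 0.43 = -0.277.
Option 1 has the higher net inclusive-fitness payoff.

Option 1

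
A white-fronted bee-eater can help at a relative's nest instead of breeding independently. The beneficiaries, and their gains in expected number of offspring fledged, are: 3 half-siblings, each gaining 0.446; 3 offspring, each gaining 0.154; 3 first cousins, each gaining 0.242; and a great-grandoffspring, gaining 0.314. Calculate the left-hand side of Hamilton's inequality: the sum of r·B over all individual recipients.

r to a half-sibling = 0.25 (half-sibs share one parent — one path of length 2: r = (1/2)^2 = 1/4).
r to an offspring = 1/2 (one parent–offspring link: r = (1/2)^1 = 1/2).
r to a first cousin = 0.125 (first cousins share one grandparent pair — two paths of length 4: r = 2·(1/2)^4 = 1/8).
r to a great-grandoffspring = 0.125 (three parent–offspring links: r = (1/2)^3 = 1/8).
Summing one r·B term per recipient: 3·0.25·0.446 + 3·0.5·0.154 + 3·0.125·0.242 + 1·0.125·0.314 = 0.6955.

0.6955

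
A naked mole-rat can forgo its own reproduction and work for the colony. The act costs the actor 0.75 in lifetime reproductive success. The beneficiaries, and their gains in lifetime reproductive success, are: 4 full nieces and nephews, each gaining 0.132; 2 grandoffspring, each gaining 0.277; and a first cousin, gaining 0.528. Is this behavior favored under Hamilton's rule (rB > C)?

Hamilton's rule: the trait is favored when the sum of r·B over every recipient exceeds the actor's cost C.
r to a full niece or nephew = 1/4 (full aunt/uncle↔niece/nephew: two paths of length 3 through the shared grandparent pair: r = 2·(1/2)^3 = 1/4).
r to a grandoffspring = 0.25 (two parent–offspring links: r = (1/2)^2 = 1/4).
r to a first cousin = 1/8 (first cousins share one grandparent pair — two paths of length 4: r = 2·(1/2)^4 = 1/8).
Summing one r·B term per recipient: 4·0.25·0.132 + 2·0.25·0.277 + 1·0.125·0.528 = 0.3365.
0.3365 < 0.75: the indirect benefit is less than the cost.

No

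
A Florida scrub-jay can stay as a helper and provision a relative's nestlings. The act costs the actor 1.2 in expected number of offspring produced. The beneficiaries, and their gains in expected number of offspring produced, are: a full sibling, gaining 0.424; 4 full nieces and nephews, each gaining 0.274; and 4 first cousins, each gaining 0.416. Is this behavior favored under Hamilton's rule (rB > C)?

No

Hamilton's rule: the trait is favored when the sum of r·B over every recipient exceeds the actor's cost C.
r to a full sibling = 0.5 (full sibs share both parents — two paths of length 2: r = 2·(1/2)^2 = 1/2).
r to a full niece or nephew = 1/4 (full aunt/uncle↔niece/nephew: two paths of length 3 through the shared grandparent pair: r = 2·(1/2)^3 = 1/4).
r to a first cousin = 0.125 (first cousins share one grandparent pair — two paths of length 4: r = 2·(1/2)^4 = 1/8).
Summing one r·B term per recipient: 1·0.5·0.424 + 4·0.25·0.274 + 4·0.125·0.416 = 0.694.
0.694 < 1.2: the indirect benefit is less than the cost.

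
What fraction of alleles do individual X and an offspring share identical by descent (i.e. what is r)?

Each parent–offspring link contributes a factor of 1/2, and independent paths through distinct common ancestors add.
One parent–offspring link: r = (1/2)^1 = 1/2.

0.5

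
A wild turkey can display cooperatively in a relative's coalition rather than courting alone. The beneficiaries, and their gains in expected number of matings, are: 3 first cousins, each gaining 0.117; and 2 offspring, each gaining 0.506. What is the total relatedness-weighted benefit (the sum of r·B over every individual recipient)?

r to a first cousin = 0.125 (first cousins share one grandparent pair — two paths of length 4: r = 2·(1/2)^4 = 1/8).
r to an offspring = 1/2 (one parent–offspring link: r = (1/2)^1 = 1/2).
Summing one r·B term per recipient: 3·0.125·0.117 + 2·0.5·0.506 = 0.549875.

0.549875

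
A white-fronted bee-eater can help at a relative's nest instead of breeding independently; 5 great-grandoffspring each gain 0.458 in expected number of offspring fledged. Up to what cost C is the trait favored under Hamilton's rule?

r to a great-grandoffspring = 1/8 (three parent–offspring links: r = (1/2)^3 = 1/8).
Hamilton's rule: n·r·B > C, so the trait is favored while C < n·r·B = 5·0.125·0.458 = 0.28625.

0.28625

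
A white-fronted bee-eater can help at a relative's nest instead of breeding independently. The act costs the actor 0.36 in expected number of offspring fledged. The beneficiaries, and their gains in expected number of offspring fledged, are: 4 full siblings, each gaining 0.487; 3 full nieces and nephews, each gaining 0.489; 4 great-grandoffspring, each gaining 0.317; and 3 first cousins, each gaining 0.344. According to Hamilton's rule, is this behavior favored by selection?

Hamilton's rule: the trait is favored when the sum of r·B over every recipient exceeds the actor's cost C.
r to a full sibling = 1/2 (full sibs share both parents — two paths of length 2: r = 2·(1/2)^2 = 1/2).
r to a full niece or nephew = 0.25 (full aunt/uncle↔niece/nephew: two paths of length 3 through the shared grandparent pair: r = 2·(1/2)^3 = 1/4).
r to a great-grandoffspring = 0.125 (three parent–offspring links: r = (1/2)^3 = 1/8).
r to a first cousin = 0.125 (first cousins share one grandparent pair — two paths of length 4: r = 2·(1/2)^4 = 1/8).
Summing one r·B term per recipient: 4·0.5·0.487 + 3·0.25·0.489 + 4·0.125·0.317 + 3·0.125·0.344 = 1.62825.
1.62825 > 0.36: the indirect benefit exceeds the cost.

Yes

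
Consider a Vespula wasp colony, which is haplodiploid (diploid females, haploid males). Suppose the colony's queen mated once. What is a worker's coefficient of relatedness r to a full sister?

Haplodiploid full sisters inherit their father's entire haploid genome identically (contributing 1/2) and on average half of their mother's contribution (1/2 · 1/2 = 1/4); r = 1/2 + 1/4 = 3/4.

0.75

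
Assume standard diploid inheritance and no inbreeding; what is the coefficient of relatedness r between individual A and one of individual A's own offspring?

0.5

Each parent–offspring link contributes a factor of 1/2, and independent paths through distinct common ancestors add.
One parent–offspring link: r = (1/2)^1 = 1/2.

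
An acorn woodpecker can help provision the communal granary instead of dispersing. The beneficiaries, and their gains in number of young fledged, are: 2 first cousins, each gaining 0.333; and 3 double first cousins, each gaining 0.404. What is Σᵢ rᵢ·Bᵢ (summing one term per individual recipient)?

0.38625

r to a first cousin = 0.125 (first cousins share one grandparent pair — two paths of length 4: r = 2·(1/2)^4 = 1/8).
r to a double first cousin = 1/4 (double first cousins share both grandparent pairs — four paths of length 4: r = 4·(1/2)^4 = 1/4).
Summing one r·B term per recipient: 2·0.125·0.333 + 3·0.25·0.404 = 0.38625.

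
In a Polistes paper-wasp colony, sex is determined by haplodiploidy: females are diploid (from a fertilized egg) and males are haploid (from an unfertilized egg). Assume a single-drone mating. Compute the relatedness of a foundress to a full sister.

Haplodiploid full sisters inherit their father's entire haploid genome identically (contributing 1/2) and on average half of their mother's contribution (1/2 · 1/2 = 1/4); r = 1/2 + 1/4 = 3/4.

0.75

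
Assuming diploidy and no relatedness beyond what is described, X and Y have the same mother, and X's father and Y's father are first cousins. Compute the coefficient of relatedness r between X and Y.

0.28125

Wright's path rule: contributions from independent ancestry routes add.
X and Y are related in two ways: half-sibs through their shared mother (r = 1/4) and second cousins through their fathers (r = 1/32).
r = 1/4 + 1/32 = 9/32 = 0.28125.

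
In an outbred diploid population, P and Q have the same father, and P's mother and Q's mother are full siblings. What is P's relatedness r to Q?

Independent pedigree routes through distinct common ancestors add.
P and Q are related in two ways: half-sibs through their shared father (r = 1/4) and first cousins through their mothers (r = 1/8).
r = 1/4 + 1/8 = 3/8 = 0.375.

0.375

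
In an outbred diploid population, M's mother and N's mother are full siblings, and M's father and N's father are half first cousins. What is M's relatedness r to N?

0.140625

Wright's path rule: contributions from independent ancestry routes add.
M and N are related in two ways: first cousins through their mothers (r = 1/8) and half second cousins through their fathers (r = 1/64).
r = 1/8 + 1/64 = 9/64 = 0.140625.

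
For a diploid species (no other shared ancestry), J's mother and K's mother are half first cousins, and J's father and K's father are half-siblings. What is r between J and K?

Independent pedigree routes through distinct common ancestors add.
J and K are related in two ways: half second cousins through their mothers (r = 1/64) and half first cousins through their fathers (r = 1/16).
r = 1/64 + 1/16 = 0.078125.

0.078125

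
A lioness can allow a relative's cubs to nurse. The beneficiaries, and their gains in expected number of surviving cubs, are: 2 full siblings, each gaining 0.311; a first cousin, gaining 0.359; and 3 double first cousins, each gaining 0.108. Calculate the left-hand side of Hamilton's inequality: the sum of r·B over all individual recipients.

0.436875

r to a full sibling = 1/2 (full sibs share both parents — two paths of length 2: r = 2·(1/2)^2 = 1/2).
r to a first cousin = 1/8 (first cousins share one grandparent pair — two paths of length 4: r = 2·(1/2)^4 = 1/8).
r to a double first cousin = 1/4 (double first cousins share both grandparent pairs — four paths of length 4: r = 4·(1/2)^4 = 1/4).
Summing one r·B term per recipient: 2·0.5·0.311 + 1·0.125·0.359 + 3·0.25·0.108 = 0.436875.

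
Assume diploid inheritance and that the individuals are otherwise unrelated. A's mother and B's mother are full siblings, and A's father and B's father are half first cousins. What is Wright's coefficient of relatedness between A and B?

0.140625

With two independent routes of shared ancestry, r is the sum of the two contributions.
A and B are related in two ways: first cousins through their mothers (r = 1/8) and half second cousins through their fathers (r = 1/64).
r = 1/8 + 1/64 = 0.140625.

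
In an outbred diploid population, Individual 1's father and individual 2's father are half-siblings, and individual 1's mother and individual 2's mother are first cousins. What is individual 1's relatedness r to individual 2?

0.09375

Wright's path rule: contributions from independent ancestry routes add.
Individual 1 and individual 2 are related in two ways: half first cousins through their fathers (r = 1/16) and second cousins through their mothers (r = 1/32).
r = 1/16 + 1/32 = 3/32 = 0.09375.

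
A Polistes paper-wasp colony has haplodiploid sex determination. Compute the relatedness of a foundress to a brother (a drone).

0.25

Her haploid brother carries none of their father's genes and a random half of their mother's genome; that half matches the maternal half of her own genome with probability 1/2: r = 1/2 · 1/2 = 1/4.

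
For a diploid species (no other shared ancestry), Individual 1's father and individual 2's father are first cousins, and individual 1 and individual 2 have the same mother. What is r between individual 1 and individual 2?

With two independent routes of shared ancestry, r is the sum of the two contributions.
Individual 1 and individual 2 are related in two ways: second cousins through their fathers (r = 1/32) and half-sibs through their shared mother (r = 1/4).
r = 1/32 + 1/4 = 0.28125.

0.28125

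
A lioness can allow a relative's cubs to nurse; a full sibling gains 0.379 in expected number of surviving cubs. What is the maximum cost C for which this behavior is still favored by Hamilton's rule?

r to a full sibling = 1/2 (full sibs share both parents — two paths of length 2: r = 2·(1/2)^2 = 1/2).
Hamilton's rule: n·r·B > C, so the trait is favored while C < n·r·B = 1·0.5·0.379 = 0.1895.

0.1895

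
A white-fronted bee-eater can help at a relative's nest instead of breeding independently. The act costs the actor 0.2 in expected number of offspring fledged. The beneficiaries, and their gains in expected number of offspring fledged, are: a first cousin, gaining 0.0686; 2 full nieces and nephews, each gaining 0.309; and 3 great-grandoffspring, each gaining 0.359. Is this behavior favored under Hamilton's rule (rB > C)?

Hamilton's rule: the trait is favored when the sum of r·B over every recipient exceeds the actor's cost C.
r to a first cousin = 0.125 (first cousins share one grandparent pair — two paths of length 4: r = 2·(1/2)^4 = 1/8).
r to a full niece or nephew = 1/4 (full aunt/uncle↔niece/nephew: two paths of length 3 through the shared grandparent pair: r = 2·(1/2)^3 = 1/4).
r to a great-grandoffspring = 0.125 (three parent–offspring links: r = (1/2)^3 = 1/8).
Summing one r·B term per recipient: 1·0.125·0.0686 + 2·0.25·0.309 + 3·0.125·0.359 = 0.2977.
0.2977 > 0.2: the indirect benefit exceeds the cost.

Yes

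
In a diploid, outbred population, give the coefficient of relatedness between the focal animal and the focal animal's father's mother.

0.25

Each parent–offspring link contributes a factor of 1/2, and independent paths through distinct common ancestors add.
Two parent–offspring links: r = (1/2)^2 = 1/4.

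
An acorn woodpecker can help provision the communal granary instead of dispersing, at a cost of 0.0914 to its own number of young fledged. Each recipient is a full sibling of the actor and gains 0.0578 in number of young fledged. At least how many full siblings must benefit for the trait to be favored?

r to a full sibling = 0.5 (full sibs share both parents — two paths of length 2: r = 2·(1/2)^2 = 1/2).
Hamilton's rule: n·r·B > C  ⇒  n > C/(r·B) = 0.0914/(0.5·0.0578) = 3.163.
The smallest integer exceeding 3.163 is 4.

4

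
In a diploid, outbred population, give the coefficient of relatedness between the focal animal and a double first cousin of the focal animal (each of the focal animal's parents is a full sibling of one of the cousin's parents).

0.25

Each parent–offspring link contributes a factor of 1/2, and independent paths through distinct common ancestors add.
Double first cousins share both grandparent pairs — four paths of length 4: r = 4·(1/2)^4 = 1/4.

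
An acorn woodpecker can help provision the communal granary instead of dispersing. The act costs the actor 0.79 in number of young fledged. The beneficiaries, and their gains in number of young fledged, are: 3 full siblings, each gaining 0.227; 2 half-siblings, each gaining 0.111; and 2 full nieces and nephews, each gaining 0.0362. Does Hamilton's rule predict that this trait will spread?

No

Hamilton's rule: the trait is favored when the sum of r·B over every recipient exceeds the actor's cost C.
r to a full sibling = 0.5 (full sibs share both parents — two paths of length 2: r = 2·(1/2)^2 = 1/2).
r to a half-sibling = 0.25 (half-sibs share one parent — one path of length 2: r = (1/2)^2 = 1/4).
r to a full niece or nephew = 0.25 (full aunt/uncle↔niece/nephew: two paths of length 3 through the shared grandparent pair: r = 2·(1/2)^3 = 1/4).
Summing one r·B term per recipient: 3·0.5·0.227 + 2·0.25·0.111 + 2·0.25·0.0362 = 0.4141.
0.4141 < 0.79: the indirect benefit is less than the cost.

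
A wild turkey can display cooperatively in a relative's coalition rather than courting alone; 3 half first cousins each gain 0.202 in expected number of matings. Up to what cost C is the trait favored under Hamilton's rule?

0.037875

r to a half first cousin = 1/16 (half first cousins share one grandparent — one path of length 4: r = (1/2)^4 = 1/16).
Hamilton's rule: n·r·B > C, so the trait is favored while C < n·r·B = 3·0.0625·0.202 = 0.037875.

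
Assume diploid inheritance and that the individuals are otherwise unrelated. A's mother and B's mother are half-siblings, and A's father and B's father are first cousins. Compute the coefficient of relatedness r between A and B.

0.09375

Relatedness sums over independent paths through distinct common ancestors.
A and B are related in two ways: half first cousins through their mothers (r = 1/16) and second cousins through their fathers (r = 1/32).
r = 1/16 + 1/32 = 3/32 = 0.09375.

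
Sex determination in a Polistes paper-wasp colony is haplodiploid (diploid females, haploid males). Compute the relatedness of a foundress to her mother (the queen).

0.5

One meiotic link between diploid queen and diploid daughter: r = 1/2.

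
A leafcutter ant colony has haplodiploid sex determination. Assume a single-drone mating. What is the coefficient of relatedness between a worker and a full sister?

0.75

Haplodiploid full sisters inherit their father's entire haploid genome identically (contributing 1/2) and on average half of their mother's contribution (1/2 · 1/2 = 1/4); r = 1/2 + 1/4 = 3/4.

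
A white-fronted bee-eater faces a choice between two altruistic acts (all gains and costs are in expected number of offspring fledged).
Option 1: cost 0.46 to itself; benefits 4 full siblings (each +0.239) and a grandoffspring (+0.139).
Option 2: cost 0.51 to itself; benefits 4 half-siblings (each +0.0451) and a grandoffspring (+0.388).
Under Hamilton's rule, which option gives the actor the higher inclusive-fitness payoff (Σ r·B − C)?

Option 1: r to a full sibling = 0.5.
Option 1: r to a grandoffspring = 0.25.
Option 1: Σ r·B − C = (4·0.5·0.239 + 1·0.25·0.139) − 0.46 = 0.05275.
Option 2: r to a half-sibling = 0.25.
Option 2: r to a grandoffspring = 0.25.
Option 2: Σ r·B − C = (4·0.25·0.0451 + 1·0.25·0.388) − 0.51 = -0.3679.
Option 1 has the higher net inclusive-fitness payoff.

Option 1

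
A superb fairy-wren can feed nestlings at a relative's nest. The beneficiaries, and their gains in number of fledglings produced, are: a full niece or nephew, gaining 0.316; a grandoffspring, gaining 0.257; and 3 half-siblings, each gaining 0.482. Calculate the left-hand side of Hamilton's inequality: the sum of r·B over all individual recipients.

0.50475

r to a full niece or nephew = 0.25 (full aunt/uncle↔niece/nephew: two paths of length 3 through the shared grandparent pair: r = 2·(1/2)^3 = 1/4).
r to a grandoffspring = 0.25 (two parent–offspring links: r = (1/2)^2 = 1/4).
r to a half-sibling = 1/4 (half-sibs share one parent — one path of length 2: r = (1/2)^2 = 1/4).
Summing one r·B term per recipient: 1·0.25·0.316 + 1·0.25·0.257 + 3·0.25·0.482 = 0.50475.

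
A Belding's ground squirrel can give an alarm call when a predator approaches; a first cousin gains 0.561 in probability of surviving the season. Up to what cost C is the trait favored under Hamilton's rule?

r to a first cousin = 0.125 (first cousins share one grandparent pair — two paths of length 4: r = 2·(1/2)^4 = 1/8).
Hamilton's rule: n·r·B > C, so the trait is favored while C < n·r·B = 1·0.125·0.561 = 0.070125.

0.070125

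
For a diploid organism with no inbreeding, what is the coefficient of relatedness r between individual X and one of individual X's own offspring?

Each parent–offspring link contributes a factor of 1/2, and independent paths through distinct common ancestors add.
One parent–offspring link: r = (1/2)^1 = 1/2.

0.5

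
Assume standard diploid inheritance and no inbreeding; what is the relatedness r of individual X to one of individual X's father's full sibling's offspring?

Each parent–offspring link contributes a factor of 1/2, and independent paths through distinct common ancestors add.
First cousins share one grandparent pair — two paths of length 4: r = 2·(1/2)^4 = 1/8.

0.125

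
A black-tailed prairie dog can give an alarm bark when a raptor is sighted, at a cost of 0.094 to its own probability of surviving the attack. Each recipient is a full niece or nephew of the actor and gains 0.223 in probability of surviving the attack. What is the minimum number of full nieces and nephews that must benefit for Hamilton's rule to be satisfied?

2

r to a full niece or nephew = 0.25 (full aunt/uncle↔niece/nephew: two paths of length 3 through the shared grandparent pair: r = 2·(1/2)^3 = 1/4).
Hamilton's rule: n·r·B > C  ⇒  n > C/(r·B) = 0.094/(0.25·0.223) = 1.686.
The smallest integer exceeding 1.686 is 2.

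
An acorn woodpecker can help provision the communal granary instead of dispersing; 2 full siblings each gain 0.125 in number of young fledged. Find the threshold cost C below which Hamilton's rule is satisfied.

r to a full sibling = 1/2 (full sibs share both parents — two paths of length 2: r = 2·(1/2)^2 = 1/2).
Hamilton's rule: n·r·B > C, so the trait is favored while C < n·r·B = 2·0.5·0.125 = 0.125.

0.125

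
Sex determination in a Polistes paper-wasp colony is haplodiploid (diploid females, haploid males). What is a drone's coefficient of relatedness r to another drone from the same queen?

0.5

Haploid brothers each carry a random half of the queen's diploid genome, so on average they share half: r = 1/2.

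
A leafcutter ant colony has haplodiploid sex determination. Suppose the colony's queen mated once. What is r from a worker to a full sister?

0.75

Haplodiploid full sisters inherit their father's entire haploid genome identically (contributing 1/2) and on average half of their mother's contribution (1/2 · 1/2 = 1/4); r = 1/2 + 1/4 = 3/4.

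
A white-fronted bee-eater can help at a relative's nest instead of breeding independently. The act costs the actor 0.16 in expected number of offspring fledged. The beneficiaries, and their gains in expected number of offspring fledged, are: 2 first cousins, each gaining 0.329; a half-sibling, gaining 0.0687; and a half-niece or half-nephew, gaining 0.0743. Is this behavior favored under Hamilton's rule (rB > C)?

No

Hamilton's rule: the trait is favored when the sum of r·B over every recipient exceeds the actor's cost C.
r to a first cousin = 0.125 (first cousins share one grandparent pair — two paths of length 4: r = 2·(1/2)^4 = 1/8).
r to a half-sibling = 1/4 (half-sibs share one parent — one path of length 2: r = (1/2)^2 = 1/4).
r to a half-niece or half-nephew = 1/8 (half-aunt/uncle↔niece/nephew: one path of length 3: r = (1/2)^3 = 1/8).
Summing one r·B term per recipient: 2·0.125·0.329 + 1·0.25·0.0687 + 1·0.125·0.0743 = 0.1087125.
0.1087125 < 0.16: the indirect benefit is less than the cost.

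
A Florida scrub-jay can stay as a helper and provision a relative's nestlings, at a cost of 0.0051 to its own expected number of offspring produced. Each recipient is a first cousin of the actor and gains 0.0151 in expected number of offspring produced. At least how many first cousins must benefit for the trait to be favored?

3

r to a first cousin = 0.125 (first cousins share one grandparent pair — two paths of length 4: r = 2·(1/2)^4 = 1/8).
Hamilton's rule: n·r·B > C  ⇒  n > C/(r·B) = 0.0051/(0.125·0.0151) = 2.702.
The smallest integer exceeding 2.702 is 3.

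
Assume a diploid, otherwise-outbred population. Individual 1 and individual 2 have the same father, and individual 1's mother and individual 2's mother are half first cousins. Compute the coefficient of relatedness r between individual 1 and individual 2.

Wright's path rule: contributions from independent ancestry routes add.
Individual 1 and individual 2 are related in two ways: half-sibs through their shared father (r = 1/4) and half second cousins through their mothers (r = 1/64).
r = 1/4 + 1/64 = 0.265625.

0.265625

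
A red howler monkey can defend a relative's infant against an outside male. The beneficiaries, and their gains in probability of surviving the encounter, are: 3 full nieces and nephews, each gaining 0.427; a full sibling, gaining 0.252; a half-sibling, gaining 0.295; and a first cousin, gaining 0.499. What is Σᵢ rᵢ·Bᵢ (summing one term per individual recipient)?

0.582375

r to a full niece or nephew = 0.25 (full aunt/uncle↔niece/nephew: two paths of length 3 through the shared grandparent pair: r = 2·(1/2)^3 = 1/4).
r to a full sibling = 0.5 (full sibs share both parents — two paths of length 2: r = 2·(1/2)^2 = 1/2).
r to a half-sibling = 1/4 (half-sibs share one parent — one path of length 2: r = (1/2)^2 = 1/4).
r to a first cousin = 1/8 (first cousins share one grandparent pair — two paths of length 4: r = 2·(1/2)^4 = 1/8).
Summing one r·B term per recipient: 3·0.25·0.427 + 1·0.5·0.252 + 1·0.25·0.295 + 1·0.125·0.499 = 0.582375.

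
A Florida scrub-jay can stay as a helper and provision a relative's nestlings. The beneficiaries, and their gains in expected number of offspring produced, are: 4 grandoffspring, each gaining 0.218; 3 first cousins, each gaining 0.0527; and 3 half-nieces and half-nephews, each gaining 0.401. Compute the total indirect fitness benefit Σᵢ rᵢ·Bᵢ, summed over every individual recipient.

0.3881375

r to a grandoffspring = 1/4 (two parent–offspring links: r = (1/2)^2 = 1/4).
r to a first cousin = 1/8 (first cousins share one grandparent pair — two paths of length 4: r = 2·(1/2)^4 = 1/8).
r to a half-niece or half-nephew = 0.125 (half-aunt/uncle↔niece/nephew: one path of length 3: r = (1/2)^3 = 1/8).
Summing one r·B term per recipient: 4·0.25·0.218 + 3·0.125·0.0527 + 3·0.125·0.401 = 0.3881375.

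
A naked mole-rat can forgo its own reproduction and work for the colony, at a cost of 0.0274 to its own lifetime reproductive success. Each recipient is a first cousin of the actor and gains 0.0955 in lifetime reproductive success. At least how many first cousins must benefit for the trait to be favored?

3

r to a first cousin = 0.125 (first cousins share one grandparent pair — two paths of length 4: r = 2·(1/2)^4 = 1/8).
Hamilton's rule: n·r·B > C  ⇒  n > C/(r·B) = 0.0274/(0.125·0.0955) = 2.295.
The smallest integer exceeding 2.295 is 3.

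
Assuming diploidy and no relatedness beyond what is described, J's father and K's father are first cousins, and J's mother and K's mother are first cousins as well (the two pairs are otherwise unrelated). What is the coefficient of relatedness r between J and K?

With two independent routes of shared ancestry, r is the sum of the two contributions.
J and K are related in two ways: second cousins through their fathers (r = 1/32) and second cousins through their mothers (r = 1/32).
r = 1/32 + 1/32 = 0.0625.

0.0625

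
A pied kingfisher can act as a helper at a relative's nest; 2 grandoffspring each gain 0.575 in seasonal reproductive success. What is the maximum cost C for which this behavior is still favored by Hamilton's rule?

0.2875

r to a grandoffspring = 1/4 (two parent–offspring links: r = (1/2)^2 = 1/4).
Hamilton's rule: n·r·B > C, so the trait is favored while C < n·r·B = 2·0.25·0.575 = 0.2875.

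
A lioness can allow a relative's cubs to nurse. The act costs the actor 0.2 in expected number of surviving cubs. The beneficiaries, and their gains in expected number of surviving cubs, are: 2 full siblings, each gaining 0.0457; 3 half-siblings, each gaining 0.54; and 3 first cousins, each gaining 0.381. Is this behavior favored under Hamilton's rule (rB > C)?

Yes

Hamilton's rule: the trait is favored when the sum of r·B over every recipient exceeds the actor's cost C.
r to a full sibling = 0.5 (full sibs share both parents — two paths of length 2: r = 2·(1/2)^2 = 1/2).
r to a half-sibling = 1/4 (half-sibs share one parent — one path of length 2: r = (1/2)^2 = 1/4).
r to a first cousin = 0.125 (first cousins share one grandparent pair — two paths of length 4: r = 2·(1/2)^4 = 1/8).
Summing one r·B term per recipient: 2·0.5·0.0457 + 3·0.25·0.54 + 3·0.125·0.381 = 0.593575.
0.593575 > 0.2: the indirect benefit exceeds the cost.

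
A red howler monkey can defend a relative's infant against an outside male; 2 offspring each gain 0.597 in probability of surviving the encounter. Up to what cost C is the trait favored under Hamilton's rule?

0.597

r to an offspring = 0.5 (one parent–offspring link: r = (1/2)^1 = 1/2).
Hamilton's rule: n·r·B > C, so the trait is favored while C < n·r·B = 2·0.5·0.597 = 0.597.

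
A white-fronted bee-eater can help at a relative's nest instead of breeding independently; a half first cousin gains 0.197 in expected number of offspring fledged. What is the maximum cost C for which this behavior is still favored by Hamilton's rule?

r to a half first cousin = 0.0625 (half first cousins share one grandparent — one path of length 4: r = (1/2)^4 = 1/16).
Hamilton's rule: n·r·B > C, so the trait is favored while C < n·r·B = 1·0.0625·0.197 = 0.0123125.

0.0123125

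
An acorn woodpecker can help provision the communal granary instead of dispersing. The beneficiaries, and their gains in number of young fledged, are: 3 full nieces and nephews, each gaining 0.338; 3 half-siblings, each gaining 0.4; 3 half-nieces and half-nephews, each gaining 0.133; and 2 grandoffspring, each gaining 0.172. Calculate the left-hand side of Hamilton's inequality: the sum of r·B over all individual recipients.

0.689375

r to a full niece or nephew = 0.25 (full aunt/uncle↔niece/nephew: two paths of length 3 through the shared grandparent pair: r = 2·(1/2)^3 = 1/4).
r to a half-sibling = 1/4 (half-sibs share one parent — one path of length 2: r = (1/2)^2 = 1/4).
r to a half-niece or half-nephew = 1/8 (half-aunt/uncle↔niece/nephew: one path of length 3: r = (1/2)^3 = 1/8).
r to a grandoffspring = 1/4 (two parent–offspring links: r = (1/2)^2 = 1/4).
Summing one r·B term per recipient: 3·0.25·0.338 + 3·0.25·0.4 + 3·0.125·0.133 + 2·0.25·0.172 = 0.689375.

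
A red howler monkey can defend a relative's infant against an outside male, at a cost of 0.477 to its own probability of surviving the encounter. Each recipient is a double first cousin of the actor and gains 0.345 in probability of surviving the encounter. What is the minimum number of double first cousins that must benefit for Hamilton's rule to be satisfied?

r to a double first cousin = 0.25 (double first cousins share both grandparent pairs — four paths of length 4: r = 4·(1/2)^4 = 1/4).
Hamilton's rule: n·r·B > C  ⇒  n > C/(r·B) = 0.477/(0.25·0.345) = 5.53.
The smallest integer exceeding 5.53 is 6.

6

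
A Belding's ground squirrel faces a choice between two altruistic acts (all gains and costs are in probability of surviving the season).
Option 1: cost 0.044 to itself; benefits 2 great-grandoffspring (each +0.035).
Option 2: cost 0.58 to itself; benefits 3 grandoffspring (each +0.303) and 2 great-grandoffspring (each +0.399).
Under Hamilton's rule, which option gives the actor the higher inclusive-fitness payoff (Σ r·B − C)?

Option 1

Option 1: r to a great-grandoffspring = 0.125.
Option 1: Σ r·B − C = (2·0.125·0.035) − 0.044 = -0.03525.
Option 2: r to a grandoffspring = 0.25.
Option 2: r to a great-grandoffspring = 0.125.
Option 2: Σ r·B − C = (3·0.25·0.303 + 2·0.125·0.399) − 0.58 = -0.253.
Option 1 has the higher net inclusive-fitness payoff.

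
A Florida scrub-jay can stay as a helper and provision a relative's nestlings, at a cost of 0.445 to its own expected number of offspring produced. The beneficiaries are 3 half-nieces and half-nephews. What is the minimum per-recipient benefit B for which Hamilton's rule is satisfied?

r to a half-niece or half-nephew = 0.125 (half-aunt/uncle↔niece/nephew: one path of length 3: r = (1/2)^3 = 1/8).
Hamilton's rule with n recipients of equal r: n·r·B > C, so B > C/(n·r) = 0.445/(3·0.125) = 1.1867.

1.1867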